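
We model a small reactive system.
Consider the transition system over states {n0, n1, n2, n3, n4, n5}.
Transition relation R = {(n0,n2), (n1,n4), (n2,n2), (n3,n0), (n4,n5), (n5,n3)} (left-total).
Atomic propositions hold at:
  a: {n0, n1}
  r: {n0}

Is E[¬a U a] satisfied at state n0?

Yes

Sat(¬a) = {n2, n3, n4, n5}
E[¬a U a]: least fixpoint, start Z0 = Sat(a) = {n0, n1}, add states in Sat(¬a) with some successor in Z. Z1 = {n0, n1, n3}; Z2 = {n0, n1, n3, n5}; Z3 = {n0, n1, n3, n4, n5}; fixed.
Sat(E[¬a U a]) = {n0, n1, n3, n4, n5}
n0 ∈ Sat(E[¬a U a]) = {n0, n1, n3, n4, n5}, so the formula holds at n0.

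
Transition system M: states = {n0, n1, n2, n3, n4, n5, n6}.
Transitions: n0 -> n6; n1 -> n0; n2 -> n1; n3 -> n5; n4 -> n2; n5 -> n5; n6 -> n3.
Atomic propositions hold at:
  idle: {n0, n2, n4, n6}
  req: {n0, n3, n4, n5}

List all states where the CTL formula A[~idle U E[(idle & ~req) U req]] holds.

{n0, n1, n3, n4, n5, n6}

Sat(~idle) = {n1, n3, n5}
Sat(~req) = {n1, n2, n6}
Sat(idle & ~req) = {n2, n6}
E[(idle & ~req) U req]: least fixpoint, start Z0 = Sat(req) = {n0, n3, n4, n5}, add states in Sat(idle & ~req) with some successor in Z. Z1 = {n0, n3, n4, n5, n6}; fixed.
Sat(E[(idle & ~req) U req]) = {n0, n3, n4, n5, n6}
A[~idle U E[(idle & ~req) U req]]: least fixpoint, start Z0 = Sat(E[(idle & ~req) U req]) = {n0, n3, n4, n5, n6}, add states in Sat(~idle) with every successor in Z. Z1 = {n0, n1, n3, n4, n5, n6}; fixed.
Sat(A[~idle U E[(idle & ~req) U req]]) = {n0, n1, n3, n4, n5, n6}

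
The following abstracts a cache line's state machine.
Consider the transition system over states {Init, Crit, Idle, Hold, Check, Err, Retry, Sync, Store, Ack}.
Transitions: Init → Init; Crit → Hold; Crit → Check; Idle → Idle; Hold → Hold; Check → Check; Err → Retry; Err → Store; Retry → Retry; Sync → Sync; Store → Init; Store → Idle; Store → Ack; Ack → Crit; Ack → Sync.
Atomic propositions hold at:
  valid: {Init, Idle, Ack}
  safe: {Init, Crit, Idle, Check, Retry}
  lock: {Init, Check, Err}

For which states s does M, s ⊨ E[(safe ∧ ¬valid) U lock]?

Sat(¬valid) = {Crit, Hold, Check, Err, Retry, Sync, Store}
Sat(safe ∧ ¬valid) = {Crit, Check, Retry}
E[(safe ∧ ¬valid) U lock]: least fixpoint, start Z0 = Sat(lock) = {Init, Check, Err}, add states in Sat(safe ∧ ¬valid) with some successor in Z. Z1 = {Init, Crit, Check, Err}; fixed.
Sat(E[(safe ∧ ¬valid) U lock]) = {Init, Crit, Check, Err}

{Init, Crit, Check, Err}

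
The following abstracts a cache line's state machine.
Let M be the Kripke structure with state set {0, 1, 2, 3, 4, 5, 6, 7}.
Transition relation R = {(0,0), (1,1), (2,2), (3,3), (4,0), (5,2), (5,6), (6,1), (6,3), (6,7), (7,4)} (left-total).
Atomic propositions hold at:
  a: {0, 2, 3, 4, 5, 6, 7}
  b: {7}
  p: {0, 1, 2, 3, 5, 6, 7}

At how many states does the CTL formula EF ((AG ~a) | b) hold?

4

Sat(~a) = {1}
AG ~a: greatest fixpoint, start Z0 = {1}, keep only states in Sat with every successor in Z. Already a fixed point.
Sat(AG ~a) = {1}
Sat((AG ~a) | b) = {1, 7}
EF ((AG ~a) | b): least fixpoint, start Z0 = {1, 7}, add states with some successor in Z. Z1 = {1, 6, 7}; Z2 = {1, 5, 6, 7}; fixed.
Sat(EF ((AG ~a) | b)) = {1, 5, 6, 7}
|Sat(EF ((AG ~a) | b))| = |{1, 5, 6, 7}| = 4.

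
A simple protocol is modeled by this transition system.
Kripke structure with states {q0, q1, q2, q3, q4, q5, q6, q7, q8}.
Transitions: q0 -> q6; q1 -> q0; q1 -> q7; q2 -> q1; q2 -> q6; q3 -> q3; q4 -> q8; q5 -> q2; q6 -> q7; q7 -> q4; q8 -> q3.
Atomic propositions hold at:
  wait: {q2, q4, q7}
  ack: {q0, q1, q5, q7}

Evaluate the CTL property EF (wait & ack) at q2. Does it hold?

Yes

Sat(wait & ack) = {q7}
EF (wait & ack): least fixpoint, start Z0 = {q7}, add states with some successor in Z. Z1 = {q1, q6, q7}; Z2 = {q0, q1, q2, q6, q7}; Z3 = {q0, q1, q2, q5, q6, q7}; fixed.
Sat(EF (wait & ack)) = {q0, q1, q2, q5, q6, q7}
q2 ∈ Sat(EF (wait & ack)) = {q0, q1, q2, q5, q6, q7}, so the formula holds at q2.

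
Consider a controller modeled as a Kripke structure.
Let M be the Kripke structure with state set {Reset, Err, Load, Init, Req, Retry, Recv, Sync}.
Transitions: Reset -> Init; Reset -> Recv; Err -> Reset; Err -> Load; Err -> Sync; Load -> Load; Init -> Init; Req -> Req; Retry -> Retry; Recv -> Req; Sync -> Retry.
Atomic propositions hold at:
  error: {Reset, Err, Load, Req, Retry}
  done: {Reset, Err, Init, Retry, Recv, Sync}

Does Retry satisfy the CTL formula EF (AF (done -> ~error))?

Sat(~error) = {Init, Recv, Sync}
Sat(done -> ~error) = {Load, Init, Req, Recv, Sync}
AF (done -> ~error): least fixpoint, start Z0 = {Load, Init, Req, Recv, Sync}, add states with every successor in Z. Z1 = {Reset, Load, Init, Req, Recv, Sync}; Z2 = {Reset, Err, Load, Init, Req, Recv, Sync}; fixed.
Sat(AF (done -> ~error)) = {Reset, Err, Load, Init, Req, Recv, Sync}
EF (AF (done -> ~error)): least fixpoint, start Z0 = {Reset, Err, Load, Init, Req, Recv, Sync}, add states with some successor in Z. Already a fixed point.
Sat(EF (AF (done -> ~error))) = {Reset, Err, Load, Init, Req, Recv, Sync}
Retry ∉ Sat(EF (AF (done -> ~error))) = {Reset, Err, Load, Init, Req, Recv, Sync}, so the formula does not hold at Retry.

No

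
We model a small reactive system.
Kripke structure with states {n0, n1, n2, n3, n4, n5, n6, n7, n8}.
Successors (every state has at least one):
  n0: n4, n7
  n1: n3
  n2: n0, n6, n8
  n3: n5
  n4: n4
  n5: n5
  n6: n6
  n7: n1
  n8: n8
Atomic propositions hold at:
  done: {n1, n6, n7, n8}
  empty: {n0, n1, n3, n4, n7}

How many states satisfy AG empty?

AG empty: greatest fixpoint, start Z0 = {n0, n1, n3, n4, n7}, keep only states in Sat with every successor in Z. Z1 = {n0, n1, n4, n7}; Z2 = {n0, n4, n7}; Z3 = {n0, n4}; Z4 = {n4}; fixed.
Sat(AG empty) = {n4}
|Sat(AG empty)| = |{n4}| = 1.

1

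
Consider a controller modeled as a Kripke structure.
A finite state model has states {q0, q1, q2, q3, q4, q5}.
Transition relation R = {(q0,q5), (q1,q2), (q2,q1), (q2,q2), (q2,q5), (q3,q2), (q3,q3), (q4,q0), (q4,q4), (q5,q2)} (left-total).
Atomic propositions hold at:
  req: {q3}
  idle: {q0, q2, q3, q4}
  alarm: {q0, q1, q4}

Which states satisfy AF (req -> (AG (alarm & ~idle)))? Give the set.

Sat(~idle) = {q1, q5}
Sat(alarm & ~idle) = {q1}
AG (alarm & ~idle): greatest fixpoint, start Z0 = {q1}, keep only states in Sat with every successor in Z. Z1 = ∅; fixed.
Sat(AG (alarm & ~idle)) = ∅
Sat(req -> (AG (alarm & ~idle))) = {q0, q1, q2, q4, q5}
AF (req -> (AG (alarm & ~idle))): least fixpoint, start Z0 = {q0, q1, q2, q4, q5}, add states with every successor in Z. Already a fixed point.
Sat(AF (req -> (AG (alarm & ~idle)))) = {q0, q1, q2, q4, q5}

{q0, q1, q2, q4, q5}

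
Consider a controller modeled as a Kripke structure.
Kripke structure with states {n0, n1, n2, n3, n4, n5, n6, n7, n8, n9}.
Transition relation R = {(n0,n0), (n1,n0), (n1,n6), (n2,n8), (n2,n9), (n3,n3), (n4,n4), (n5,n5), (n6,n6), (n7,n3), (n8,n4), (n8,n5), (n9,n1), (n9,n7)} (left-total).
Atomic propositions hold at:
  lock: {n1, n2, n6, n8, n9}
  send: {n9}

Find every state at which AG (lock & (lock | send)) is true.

{n6}

Sat(lock | send) = {n1, n2, n6, n8, n9}
Sat(lock & (lock | send)) = {n1, n2, n6, n8, n9}
AG (lock & (lock | send)): greatest fixpoint, start Z0 = {n1, n2, n6, n8, n9}, keep only states in Sat with every successor in Z. Z1 = {n2, n6}; Z2 = {n6}; fixed.
Sat(AG (lock & (lock | send))) = {n6}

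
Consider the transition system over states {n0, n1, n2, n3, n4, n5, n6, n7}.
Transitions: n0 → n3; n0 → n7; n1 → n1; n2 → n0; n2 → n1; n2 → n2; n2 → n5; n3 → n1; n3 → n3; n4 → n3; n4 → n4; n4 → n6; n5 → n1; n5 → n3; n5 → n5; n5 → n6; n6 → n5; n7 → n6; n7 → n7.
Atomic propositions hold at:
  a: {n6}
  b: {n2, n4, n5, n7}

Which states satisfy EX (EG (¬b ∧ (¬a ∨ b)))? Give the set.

{n0, n1, n2, n3, n4, n5}

Sat(¬b) = {n0, n1, n3, n6}
Sat(¬a) = {n0, n1, n2, n3, n4, n5, n7}
Sat(¬a ∨ b) = {n0, n1, n2, n3, n4, n5, n7}
Sat(¬b ∧ (¬a ∨ b)) = {n0, n1, n3}
EG (¬b ∧ (¬a ∨ b)): greatest fixpoint, start Z0 = {n0, n1, n3}, keep only states in Sat with some successor in Z. Already a fixed point.
Sat(EG (¬b ∧ (¬a ∨ b))) = {n0, n1, n3}
Sat(EX (EG (¬b ∧ (¬a ∨ b)))) = {s : some successor in {n0, n1, n3}} = {n0, n1, n2, n3, n4, n5}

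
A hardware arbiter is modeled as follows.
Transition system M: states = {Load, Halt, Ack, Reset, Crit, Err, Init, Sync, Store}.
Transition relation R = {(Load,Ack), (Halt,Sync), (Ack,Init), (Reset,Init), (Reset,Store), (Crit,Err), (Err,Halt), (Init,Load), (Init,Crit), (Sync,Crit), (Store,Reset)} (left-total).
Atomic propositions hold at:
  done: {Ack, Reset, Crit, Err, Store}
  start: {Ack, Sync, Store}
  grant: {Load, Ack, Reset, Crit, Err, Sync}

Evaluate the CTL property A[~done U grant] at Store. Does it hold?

Sat(~done) = {Load, Halt, Init, Sync}
A[~done U grant]: least fixpoint, start Z0 = Sat(grant) = {Load, Ack, Reset, Crit, Err, Sync}, add states in Sat(~done) with every successor in Z. Z1 = {Load, Halt, Ack, Reset, Crit, Err, Init, Sync}; fixed.
Sat(A[~done U grant]) = {Load, Halt, Ack, Reset, Crit, Err, Init, Sync}
Store ∉ Sat(A[~done U grant]) = {Load, Halt, Ack, Reset, Crit, Err, Init, Sync}, so the formula does not hold at Store.

No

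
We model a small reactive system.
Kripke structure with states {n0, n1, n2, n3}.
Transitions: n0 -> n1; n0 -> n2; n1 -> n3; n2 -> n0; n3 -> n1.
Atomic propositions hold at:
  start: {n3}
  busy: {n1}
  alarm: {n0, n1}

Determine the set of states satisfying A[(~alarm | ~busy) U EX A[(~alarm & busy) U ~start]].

{n0, n2, n3}

Sat(~alarm) = {n2, n3}
Sat(~busy) = {n0, n2, n3}
Sat(~alarm | ~busy) = {n0, n2, n3}
Sat(~alarm & busy) = ∅
Sat(~start) = {n0, n1, n2}
A[(~alarm & busy) U ~start]: least fixpoint, start Z0 = Sat(~start) = {n0, n1, n2}, add states in Sat(~alarm & busy) with every successor in Z. Already a fixed point.
Sat(A[(~alarm & busy) U ~start]) = {n0, n1, n2}
Sat(EX A[(~alarm & busy) U ~start]) = {s : some successor in {n0, n1, n2}} = {n0, n2, n3}
A[(~alarm | ~busy) U EX A[(~alarm & busy) U ~start]]: least fixpoint, start Z0 = Sat(EX A[(~alarm & busy) U ~start]) = {n0, n2, n3}, add states in Sat(~alarm | ~busy) with every successor in Z. Already a fixed point.
Sat(A[(~alarm | ~busy) U EX A[(~alarm & busy) U ~start]]) = {n0, n2, n3}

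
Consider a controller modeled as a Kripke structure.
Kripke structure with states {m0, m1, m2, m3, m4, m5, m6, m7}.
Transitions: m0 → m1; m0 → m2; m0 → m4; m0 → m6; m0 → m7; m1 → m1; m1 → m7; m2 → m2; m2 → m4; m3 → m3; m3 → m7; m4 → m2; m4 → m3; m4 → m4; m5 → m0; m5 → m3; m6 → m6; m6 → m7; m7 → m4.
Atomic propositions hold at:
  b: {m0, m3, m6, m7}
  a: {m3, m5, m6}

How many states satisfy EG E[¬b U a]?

Sat(¬b) = {m1, m2, m4, m5}
E[¬b U a]: least fixpoint, start Z0 = Sat(a) = {m3, m5, m6}, add states in Sat(¬b) with some successor in Z. Z1 = {m3, m4, m5, m6}; Z2 = {m2, m3, m4, m5, m6}; fixed.
Sat(E[¬b U a]) = {m2, m3, m4, m5, m6}
EG E[¬b U a]: greatest fixpoint, start Z0 = {m2, m3, m4, m5, m6}, keep only states in Sat with some successor in Z. Already a fixed point.
Sat(EG E[¬b U a]) = {m2, m3, m4, m5, m6}
|Sat(EG E[¬b U a])| = |{m2, m3, m4, m5, m6}| = 5.

5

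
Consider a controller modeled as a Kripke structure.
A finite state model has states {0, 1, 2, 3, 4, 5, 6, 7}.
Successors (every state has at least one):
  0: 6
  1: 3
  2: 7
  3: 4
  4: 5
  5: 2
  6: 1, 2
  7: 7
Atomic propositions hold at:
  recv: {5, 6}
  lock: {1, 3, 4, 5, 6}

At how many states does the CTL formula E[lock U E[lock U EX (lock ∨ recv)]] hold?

Sat(lock ∨ recv) = {1, 3, 4, 5, 6}
Sat(EX (lock ∨ recv)) = {s : some successor in {1, 3, 4, 5, 6}} = {0, 1, 3, 4, 6}
E[lock U EX (lock ∨ recv)]: least fixpoint, start Z0 = Sat(EX (lock ∨ recv)) = {0, 1, 3, 4, 6}, add states in Sat(lock) with some successor in Z. Already a fixed point.
Sat(E[lock U EX (lock ∨ recv)]) = {0, 1, 3, 4, 6}
E[lock U E[lock U EX (lock ∨ recv)]]: least fixpoint, start Z0 = Sat(E[lock U EX (lock ∨ recv)]) = {0, 1, 3, 4, 6}, add states in Sat(lock) with some successor in Z. Already a fixed point.
Sat(E[lock U E[lock U EX (lock ∨ recv)]]) = {0, 1, 3, 4, 6}
|Sat(E[lock U E[lock U EX (lock ∨ recv)]])| = |{0, 1, 3, 4, 6}| = 5.

5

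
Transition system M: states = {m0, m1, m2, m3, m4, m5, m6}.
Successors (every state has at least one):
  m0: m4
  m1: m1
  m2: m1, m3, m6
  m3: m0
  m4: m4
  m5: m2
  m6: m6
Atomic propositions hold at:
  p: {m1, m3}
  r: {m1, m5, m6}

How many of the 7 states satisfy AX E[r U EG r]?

EG r: greatest fixpoint, start Z0 = {m1, m5, m6}, keep only states in Sat with some successor in Z. Z1 = {m1, m6}; fixed.
Sat(EG r) = {m1, m6}
E[r U EG r]: least fixpoint, start Z0 = Sat(EG r) = {m1, m6}, add states in Sat(r) with some successor in Z. Already a fixed point.
Sat(E[r U EG r]) = {m1, m6}
Sat(AX E[r U EG r]) = {s : every successor in {m1, m6}} = {m1, m6}
|Sat(AX E[r U EG r])| = |{m1, m6}| = 2.

2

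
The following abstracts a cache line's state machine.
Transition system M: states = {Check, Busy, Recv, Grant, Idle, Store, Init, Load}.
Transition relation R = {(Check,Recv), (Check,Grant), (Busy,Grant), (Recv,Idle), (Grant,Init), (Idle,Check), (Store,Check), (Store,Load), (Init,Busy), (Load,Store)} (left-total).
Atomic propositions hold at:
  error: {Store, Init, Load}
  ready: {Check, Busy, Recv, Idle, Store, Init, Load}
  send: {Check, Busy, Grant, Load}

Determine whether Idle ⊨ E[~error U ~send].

Yes

Sat(~error) = {Check, Busy, Recv, Grant, Idle}
Sat(~send) = {Recv, Idle, Store, Init}
E[~error U ~send]: least fixpoint, start Z0 = Sat(~send) = {Recv, Idle, Store, Init}, add states in Sat(~error) with some successor in Z. Z1 = {Check, Recv, Grant, Idle, Store, Init}; Z2 = {Check, Busy, Recv, Grant, Idle, Store, Init}; fixed.
Sat(E[~error U ~send]) = {Check, Busy, Recv, Grant, Idle, Store, Init}
Idle ∈ Sat(E[~error U ~send]) = {Check, Busy, Recv, Grant, Idle, Store, Init}, so the formula holds at Idle.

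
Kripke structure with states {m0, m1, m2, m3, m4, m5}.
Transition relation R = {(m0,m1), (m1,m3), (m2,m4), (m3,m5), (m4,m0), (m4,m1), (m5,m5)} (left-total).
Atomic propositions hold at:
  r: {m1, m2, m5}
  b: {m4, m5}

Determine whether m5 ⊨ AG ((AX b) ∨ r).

Sat(AX b) = {s : every successor in {m4, m5}} = {m2, m3, m5}
Sat((AX b) ∨ r) = {m1, m2, m3, m5}
AG ((AX b) ∨ r): greatest fixpoint, start Z0 = {m1, m2, m3, m5}, keep only states in Sat with every successor in Z. Z1 = {m1, m3, m5}; fixed.
Sat(AG ((AX b) ∨ r)) = {m1, m3, m5}
m5 ∈ Sat(AG ((AX b) ∨ r)) = {m1, m3, m5}, so the formula holds at m5.

Yes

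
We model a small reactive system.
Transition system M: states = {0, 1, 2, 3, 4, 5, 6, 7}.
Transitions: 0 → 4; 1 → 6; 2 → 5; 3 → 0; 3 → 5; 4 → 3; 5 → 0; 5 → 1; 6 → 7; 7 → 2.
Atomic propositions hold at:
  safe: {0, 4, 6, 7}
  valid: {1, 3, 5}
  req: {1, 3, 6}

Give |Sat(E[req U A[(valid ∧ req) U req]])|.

3

Sat(valid ∧ req) = {1, 3}
A[(valid ∧ req) U req]: least fixpoint, start Z0 = Sat(req) = {1, 3, 6}, add states in Sat(valid ∧ req) with every successor in Z. Already a fixed point.
Sat(A[(valid ∧ req) U req]) = {1, 3, 6}
E[req U A[(valid ∧ req) U req]]: least fixpoint, start Z0 = Sat(A[(valid ∧ req) U req]) = {1, 3, 6}, add states in Sat(req) with some successor in Z. Already a fixed point.
Sat(E[req U A[(valid ∧ req) U req]]) = {1, 3, 6}
|Sat(E[req U A[(valid ∧ req) U req]])| = |{1, 3, 6}| = 3.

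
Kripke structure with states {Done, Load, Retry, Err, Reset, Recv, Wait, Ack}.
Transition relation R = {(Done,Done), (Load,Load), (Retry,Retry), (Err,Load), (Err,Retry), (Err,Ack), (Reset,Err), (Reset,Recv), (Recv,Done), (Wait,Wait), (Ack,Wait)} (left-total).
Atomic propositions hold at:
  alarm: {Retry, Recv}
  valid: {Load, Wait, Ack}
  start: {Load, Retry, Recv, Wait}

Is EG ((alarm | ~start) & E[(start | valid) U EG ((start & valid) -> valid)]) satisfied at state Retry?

Yes

Sat(~start) = {Done, Err, Reset, Ack}
Sat(alarm | ~start) = {Done, Retry, Err, Reset, Recv, Ack}
Sat(start | valid) = {Load, Retry, Recv, Wait, Ack}
Sat(start & valid) = {Load, Wait}
Sat((start & valid) -> valid) = {Done, Load, Retry, Err, Reset, Recv, Wait, Ack}
EG ((start & valid) -> valid): greatest fixpoint, start Z0 = {Done, Load, Retry, Err, Reset, Recv, Wait, Ack}, keep only states in Sat with some successor in Z. Already a fixed point.
Sat(EG ((start & valid) -> valid)) = {Done, Load, Retry, Err, Reset, Recv, Wait, Ack}
E[(start | valid) U EG ((start & valid) -> valid)]: least fixpoint, start Z0 = Sat(EG ((start & valid) -> valid)) = {Done, Load, Retry, Err, Reset, Recv, Wait, Ack}, add states in Sat(start | valid) with some successor in Z. Already a fixed point.
Sat(E[(start | valid) U EG ((start & valid) -> valid)]) = {Done, Load, Retry, Err, Reset, Recv, Wait, Ack}
Sat((alarm | ~start) & E[(start | valid) U EG ((start & valid) -> valid)]) = {Done, Retry, Err, Reset, Recv, Ack}
EG ((alarm | ~start) & E[(start | valid) U EG ((start & valid) -> valid)]): greatest fixpoint, start Z0 = {Done, Retry, Err, Reset, Recv, Ack}, keep only states in Sat with some successor in Z. Z1 = {Done, Retry, Err, Reset, Recv}; fixed.
Sat(EG ((alarm | ~start) & E[(start | valid) U EG ((start & valid) -> valid)])) = {Done, Retry, Err, Reset, Recv}
Retry ∈ Sat(EG ((alarm | ~start) & E[(start | valid) U EG ((start & valid) -> valid)])) = {Done, Retry, Err, Reset, Recv}, so the formula holds at Retry.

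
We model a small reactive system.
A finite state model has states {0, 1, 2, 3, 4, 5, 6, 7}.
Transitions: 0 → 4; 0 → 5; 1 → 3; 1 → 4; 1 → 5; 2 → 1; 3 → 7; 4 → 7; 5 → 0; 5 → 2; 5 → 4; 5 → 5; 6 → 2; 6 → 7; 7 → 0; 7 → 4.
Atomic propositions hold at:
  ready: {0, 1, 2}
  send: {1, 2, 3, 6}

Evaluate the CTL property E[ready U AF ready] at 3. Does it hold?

AF ready: least fixpoint, start Z0 = {0, 1, 2}, add states with every successor in Z. Already a fixed point.
Sat(AF ready) = {0, 1, 2}
E[ready U AF ready]: least fixpoint, start Z0 = Sat(AF ready) = {0, 1, 2}, add states in Sat(ready) with some successor in Z. Already a fixed point.
Sat(E[ready U AF ready]) = {0, 1, 2}
3 ∉ Sat(E[ready U AF ready]) = {0, 1, 2}, so the formula does not hold at 3.

No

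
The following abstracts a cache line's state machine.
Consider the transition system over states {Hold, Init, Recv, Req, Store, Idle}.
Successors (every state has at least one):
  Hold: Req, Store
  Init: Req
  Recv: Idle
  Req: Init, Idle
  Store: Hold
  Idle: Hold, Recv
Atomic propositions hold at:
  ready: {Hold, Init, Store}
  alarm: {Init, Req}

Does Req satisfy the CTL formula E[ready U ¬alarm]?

Sat(¬alarm) = {Hold, Recv, Store, Idle}
E[ready U ¬alarm]: least fixpoint, start Z0 = Sat(¬alarm) = {Hold, Recv, Store, Idle}, add states in Sat(ready) with some successor in Z. Already a fixed point.
Sat(E[ready U ¬alarm]) = {Hold, Recv, Store, Idle}
Req ∉ Sat(E[ready U ¬alarm]) = {Hold, Recv, Store, Idle}, so the formula does not hold at Req.

No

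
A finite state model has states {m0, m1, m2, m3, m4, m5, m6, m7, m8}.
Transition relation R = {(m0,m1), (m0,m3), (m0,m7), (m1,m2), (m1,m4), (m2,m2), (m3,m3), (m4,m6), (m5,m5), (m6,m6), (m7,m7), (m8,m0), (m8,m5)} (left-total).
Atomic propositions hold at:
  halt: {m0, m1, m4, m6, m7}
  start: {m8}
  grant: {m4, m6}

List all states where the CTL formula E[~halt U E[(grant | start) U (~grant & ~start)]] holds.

Sat(~halt) = {m2, m3, m5, m8}
Sat(grant | start) = {m4, m6, m8}
Sat(~grant) = {m0, m1, m2, m3, m5, m7, m8}
Sat(~start) = {m0, m1, m2, m3, m4, m5, m6, m7}
Sat(~grant & ~start) = {m0, m1, m2, m3, m5, m7}
E[(grant | start) U (~grant & ~start)]: least fixpoint, start Z0 = Sat((~grant & ~start)) = {m0, m1, m2, m3, m5, m7}, add states in Sat(grant | start) with some successor in Z. Z1 = {m0, m1, m2, m3, m5, m7, m8}; fixed.
Sat(E[(grant | start) U (~grant & ~start)]) = {m0, m1, m2, m3, m5, m7, m8}
E[~halt U E[(grant | start) U (~grant & ~start)]]: least fixpoint, start Z0 = Sat(E[(grant | start) U (~grant & ~start)]) = {m0, m1, m2, m3, m5, m7, m8}, add states in Sat(~halt) with some successor in Z. Already a fixed point.
Sat(E[~halt U E[(grant | start) U (~grant & ~start)]]) = {m0, m1, m2, m3, m5, m7, m8}

{m0, m1, m2, m3, m5, m7, m8}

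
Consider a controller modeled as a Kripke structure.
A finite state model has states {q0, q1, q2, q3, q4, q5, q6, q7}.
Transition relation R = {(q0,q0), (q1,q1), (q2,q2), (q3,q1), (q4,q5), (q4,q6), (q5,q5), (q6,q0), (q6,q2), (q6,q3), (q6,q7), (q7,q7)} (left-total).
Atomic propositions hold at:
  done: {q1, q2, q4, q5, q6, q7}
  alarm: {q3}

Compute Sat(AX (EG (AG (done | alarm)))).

{q1, q2, q3, q5, q7}

Sat(done | alarm) = {q1, q2, q3, q4, q5, q6, q7}
AG (done | alarm): greatest fixpoint, start Z0 = {q1, q2, q3, q4, q5, q6, q7}, keep only states in Sat with every successor in Z. Z1 = {q1, q2, q3, q4, q5, q7}; Z2 = {q1, q2, q3, q5, q7}; fixed.
Sat(AG (done | alarm)) = {q1, q2, q3, q5, q7}
EG (AG (done | alarm)): greatest fixpoint, start Z0 = {q1, q2, q3, q5, q7}, keep only states in Sat with some successor in Z. Already a fixed point.
Sat(EG (AG (done | alarm))) = {q1, q2, q3, q5, q7}
Sat(AX (EG (AG (done | alarm)))) = {s : every successor in {q1, q2, q3, q5, q7}} = {q1, q2, q3, q5, q7}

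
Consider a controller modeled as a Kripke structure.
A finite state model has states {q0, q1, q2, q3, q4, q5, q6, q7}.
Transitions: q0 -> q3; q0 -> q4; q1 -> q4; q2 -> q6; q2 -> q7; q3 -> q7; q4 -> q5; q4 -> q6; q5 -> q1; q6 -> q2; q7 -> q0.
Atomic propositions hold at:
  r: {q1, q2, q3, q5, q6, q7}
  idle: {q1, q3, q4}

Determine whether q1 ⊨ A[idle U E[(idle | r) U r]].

Sat(idle | r) = {q1, q2, q3, q4, q5, q6, q7}
E[(idle | r) U r]: least fixpoint, start Z0 = Sat(r) = {q1, q2, q3, q5, q6, q7}, add states in Sat(idle | r) with some successor in Z. Z1 = {q1, q2, q3, q4, q5, q6, q7}; fixed.
Sat(E[(idle | r) U r]) = {q1, q2, q3, q4, q5, q6, q7}
A[idle U E[(idle | r) U r]]: least fixpoint, start Z0 = Sat(E[(idle | r) U r]) = {q1, q2, q3, q4, q5, q6, q7}, add states in Sat(idle) with every successor in Z. Already a fixed point.
Sat(A[idle U E[(idle | r) U r]]) = {q1, q2, q3, q4, q5, q6, q7}
q1 ∈ Sat(A[idle U E[(idle | r) U r]]) = {q1, q2, q3, q4, q5, q6, q7}, so the formula holds at q1.

Yes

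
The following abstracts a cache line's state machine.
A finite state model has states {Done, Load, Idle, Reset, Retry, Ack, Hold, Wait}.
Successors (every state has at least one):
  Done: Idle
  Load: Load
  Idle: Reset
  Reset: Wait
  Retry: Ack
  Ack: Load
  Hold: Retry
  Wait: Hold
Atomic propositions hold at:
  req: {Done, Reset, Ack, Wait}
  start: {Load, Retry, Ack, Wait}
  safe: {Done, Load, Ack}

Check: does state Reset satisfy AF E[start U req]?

E[start U req]: least fixpoint, start Z0 = Sat(req) = {Done, Reset, Ack, Wait}, add states in Sat(start) with some successor in Z. Z1 = {Done, Reset, Retry, Ack, Wait}; fixed.
Sat(E[start U req]) = {Done, Reset, Retry, Ack, Wait}
AF E[start U req]: least fixpoint, start Z0 = {Done, Reset, Retry, Ack, Wait}, add states with every successor in Z. Z1 = {Done, Idle, Reset, Retry, Ack, Hold, Wait}; fixed.
Sat(AF E[start U req]) = {Done, Idle, Reset, Retry, Ack, Hold, Wait}
Reset ∈ Sat(AF E[start U req]) = {Done, Idle, Reset, Retry, Ack, Hold, Wait}, so the formula holds at Reset.

Yes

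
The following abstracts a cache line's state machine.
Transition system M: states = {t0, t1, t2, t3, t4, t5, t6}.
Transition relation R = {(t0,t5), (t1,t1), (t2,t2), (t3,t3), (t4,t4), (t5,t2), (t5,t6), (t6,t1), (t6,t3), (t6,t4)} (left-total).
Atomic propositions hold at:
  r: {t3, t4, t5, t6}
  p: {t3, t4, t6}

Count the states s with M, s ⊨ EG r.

4

EG r: greatest fixpoint, start Z0 = {t3, t4, t5, t6}, keep only states in Sat with some successor in Z. Already a fixed point.
Sat(EG r) = {t3, t4, t5, t6}
|Sat(EG r)| = |{t3, t4, t5, t6}| = 4.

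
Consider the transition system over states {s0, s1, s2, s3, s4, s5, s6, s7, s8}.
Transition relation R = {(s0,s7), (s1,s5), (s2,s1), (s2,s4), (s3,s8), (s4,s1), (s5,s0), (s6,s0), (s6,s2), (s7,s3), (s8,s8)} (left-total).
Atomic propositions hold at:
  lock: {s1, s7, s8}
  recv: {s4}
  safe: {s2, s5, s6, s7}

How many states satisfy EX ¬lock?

Sat(¬lock) = {s0, s2, s3, s4, s5, s6}
Sat(EX ¬lock) = {s : some successor in {s0, s2, s3, s4, s5, s6}} = {s1, s2, s5, s6, s7}
|Sat(EX ¬lock)| = |{s1, s2, s5, s6, s7}| = 5.

5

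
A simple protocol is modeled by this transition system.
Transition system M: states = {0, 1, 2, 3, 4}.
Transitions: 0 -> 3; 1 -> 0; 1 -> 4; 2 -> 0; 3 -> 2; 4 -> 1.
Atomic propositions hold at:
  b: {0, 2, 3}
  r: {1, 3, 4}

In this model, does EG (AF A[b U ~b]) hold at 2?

No

Sat(~b) = {1, 4}
A[b U ~b]: least fixpoint, start Z0 = Sat(~b) = {1, 4}, add states in Sat(b) with every successor in Z. Already a fixed point.
Sat(A[b U ~b]) = {1, 4}
AF A[b U ~b]: least fixpoint, start Z0 = {1, 4}, add states with every successor in Z. Already a fixed point.
Sat(AF A[b U ~b]) = {1, 4}
EG (AF A[b U ~b]): greatest fixpoint, start Z0 = {1, 4}, keep only states in Sat with some successor in Z. Already a fixed point.
Sat(EG (AF A[b U ~b])) = {1, 4}
2 ∉ Sat(EG (AF A[b U ~b])) = {1, 4}, so the formula does not hold at 2.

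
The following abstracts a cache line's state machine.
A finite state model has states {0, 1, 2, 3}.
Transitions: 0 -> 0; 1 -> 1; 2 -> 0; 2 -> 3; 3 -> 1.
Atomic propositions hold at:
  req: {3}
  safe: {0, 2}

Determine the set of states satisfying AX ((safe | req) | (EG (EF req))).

Sat(safe | req) = {0, 2, 3}
EF req: least fixpoint, start Z0 = {3}, add states with some successor in Z. Z1 = {2, 3}; fixed.
Sat(EF req) = {2, 3}
EG (EF req): greatest fixpoint, start Z0 = {2, 3}, keep only states in Sat with some successor in Z. Z1 = {2}; Z2 = ∅; fixed.
Sat(EG (EF req)) = ∅
Sat((safe | req) | (EG (EF req))) = {0, 2, 3}
Sat(AX ((safe | req) | (EG (EF req)))) = {s : every successor in {0, 2, 3}} = {0, 2}

{0, 2}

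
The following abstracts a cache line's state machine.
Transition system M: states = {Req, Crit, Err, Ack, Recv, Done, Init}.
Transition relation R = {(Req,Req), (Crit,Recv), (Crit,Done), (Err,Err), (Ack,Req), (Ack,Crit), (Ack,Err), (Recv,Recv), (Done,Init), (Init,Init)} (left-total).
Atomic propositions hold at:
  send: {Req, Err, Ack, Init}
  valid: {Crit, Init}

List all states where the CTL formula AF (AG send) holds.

{Req, Err, Done, Init}

AG send: greatest fixpoint, start Z0 = {Req, Err, Ack, Init}, keep only states in Sat with every successor in Z. Z1 = {Req, Err, Init}; fixed.
Sat(AG send) = {Req, Err, Init}
AF (AG send): least fixpoint, start Z0 = {Req, Err, Init}, add states with every successor in Z. Z1 = {Req, Err, Done, Init}; fixed.
Sat(AF (AG send)) = {Req, Err, Done, Init}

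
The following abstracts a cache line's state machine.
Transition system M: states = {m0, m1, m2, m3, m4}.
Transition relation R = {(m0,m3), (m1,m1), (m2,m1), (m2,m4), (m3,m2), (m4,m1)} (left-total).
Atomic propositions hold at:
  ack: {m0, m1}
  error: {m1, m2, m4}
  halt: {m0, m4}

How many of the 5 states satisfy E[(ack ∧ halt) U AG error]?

3

Sat(ack ∧ halt) = {m0}
AG error: greatest fixpoint, start Z0 = {m1, m2, m4}, keep only states in Sat with every successor in Z. Already a fixed point.
Sat(AG error) = {m1, m2, m4}
E[(ack ∧ halt) U AG error]: least fixpoint, start Z0 = Sat(AG error) = {m1, m2, m4}, add states in Sat(ack ∧ halt) with some successor in Z. Already a fixed point.
Sat(E[(ack ∧ halt) U AG error]) = {m1, m2, m4}
|Sat(E[(ack ∧ halt) U AG error])| = |{m1, m2, m4}| = 3.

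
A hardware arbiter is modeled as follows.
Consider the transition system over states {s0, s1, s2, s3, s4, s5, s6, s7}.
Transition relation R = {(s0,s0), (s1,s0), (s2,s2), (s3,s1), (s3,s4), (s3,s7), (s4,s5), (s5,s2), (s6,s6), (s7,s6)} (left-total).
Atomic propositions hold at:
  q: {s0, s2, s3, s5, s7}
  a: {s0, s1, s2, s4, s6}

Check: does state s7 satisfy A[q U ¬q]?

Sat(¬q) = {s1, s4, s6}
A[q U ¬q]: least fixpoint, start Z0 = Sat(¬q) = {s1, s4, s6}, add states in Sat(q) with every successor in Z. Z1 = {s1, s4, s6, s7}; Z2 = {s1, s3, s4, s6, s7}; fixed.
Sat(A[q U ¬q]) = {s1, s3, s4, s6, s7}
s7 ∈ Sat(A[q U ¬q]) = {s1, s3, s4, s6, s7}, so the formula holds at s7.

Yes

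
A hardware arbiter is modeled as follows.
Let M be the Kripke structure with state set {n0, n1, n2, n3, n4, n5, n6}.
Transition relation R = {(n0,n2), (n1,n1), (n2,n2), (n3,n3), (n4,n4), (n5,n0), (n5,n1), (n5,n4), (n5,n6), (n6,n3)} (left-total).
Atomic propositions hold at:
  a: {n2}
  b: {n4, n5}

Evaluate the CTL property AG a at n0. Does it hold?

No

AG a: greatest fixpoint, start Z0 = {n2}, keep only states in Sat with every successor in Z. Already a fixed point.
Sat(AG a) = {n2}
n0 ∉ Sat(AG a) = {n2}, so the formula does not hold at n0.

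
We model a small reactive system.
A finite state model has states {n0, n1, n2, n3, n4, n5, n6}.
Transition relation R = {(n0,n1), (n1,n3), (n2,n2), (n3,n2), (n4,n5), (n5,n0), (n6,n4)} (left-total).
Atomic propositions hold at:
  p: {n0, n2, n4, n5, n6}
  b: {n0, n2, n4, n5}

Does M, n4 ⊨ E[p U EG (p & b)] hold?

Sat(p & b) = {n0, n2, n4, n5}
EG (p & b): greatest fixpoint, start Z0 = {n0, n2, n4, n5}, keep only states in Sat with some successor in Z. Z1 = {n2, n4, n5}; Z2 = {n2, n4}; Z3 = {n2}; fixed.
Sat(EG (p & b)) = {n2}
E[p U EG (p & b)]: least fixpoint, start Z0 = Sat(EG (p & b)) = {n2}, add states in Sat(p) with some successor in Z. Already a fixed point.
Sat(E[p U EG (p & b)]) = {n2}
n4 ∉ Sat(E[p U EG (p & b)]) = {n2}, so the formula does not hold at n4.

No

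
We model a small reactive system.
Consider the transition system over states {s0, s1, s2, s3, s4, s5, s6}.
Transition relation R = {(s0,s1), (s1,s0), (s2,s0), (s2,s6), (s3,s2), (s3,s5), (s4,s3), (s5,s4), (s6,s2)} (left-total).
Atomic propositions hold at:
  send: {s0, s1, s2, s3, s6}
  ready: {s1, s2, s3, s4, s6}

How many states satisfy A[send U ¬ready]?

Sat(¬ready) = {s0, s5}
A[send U ¬ready]: least fixpoint, start Z0 = Sat(¬ready) = {s0, s5}, add states in Sat(send) with every successor in Z. Z1 = {s0, s1, s5}; fixed.
Sat(A[send U ¬ready]) = {s0, s1, s5}
|Sat(A[send U ¬ready])| = |{s0, s1, s5}| = 3.

3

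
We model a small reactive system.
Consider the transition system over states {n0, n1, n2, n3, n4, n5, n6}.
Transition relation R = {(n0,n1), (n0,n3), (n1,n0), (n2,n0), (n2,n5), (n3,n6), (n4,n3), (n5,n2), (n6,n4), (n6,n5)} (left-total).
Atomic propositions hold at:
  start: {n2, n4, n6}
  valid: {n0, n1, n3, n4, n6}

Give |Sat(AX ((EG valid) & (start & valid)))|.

1

EG valid: greatest fixpoint, start Z0 = {n0, n1, n3, n4, n6}, keep only states in Sat with some successor in Z. Already a fixed point.
Sat(EG valid) = {n0, n1, n3, n4, n6}
Sat(start & valid) = {n4, n6}
Sat((EG valid) & (start & valid)) = {n4, n6}
Sat(AX ((EG valid) & (start & valid))) = {s : every successor in {n4, n6}} = {n3}
|Sat(AX ((EG valid) & (start & valid)))| = |{n3}| = 1.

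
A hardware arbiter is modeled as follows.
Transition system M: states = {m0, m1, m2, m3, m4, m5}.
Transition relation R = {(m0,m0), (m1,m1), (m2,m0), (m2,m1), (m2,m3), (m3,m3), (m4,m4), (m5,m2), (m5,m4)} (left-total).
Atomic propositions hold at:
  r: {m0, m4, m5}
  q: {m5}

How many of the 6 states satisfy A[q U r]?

3

A[q U r]: least fixpoint, start Z0 = Sat(r) = {m0, m4, m5}, add states in Sat(q) with every successor in Z. Already a fixed point.
Sat(A[q U r]) = {m0, m4, m5}
|Sat(A[q U r])| = |{m0, m4, m5}| = 3.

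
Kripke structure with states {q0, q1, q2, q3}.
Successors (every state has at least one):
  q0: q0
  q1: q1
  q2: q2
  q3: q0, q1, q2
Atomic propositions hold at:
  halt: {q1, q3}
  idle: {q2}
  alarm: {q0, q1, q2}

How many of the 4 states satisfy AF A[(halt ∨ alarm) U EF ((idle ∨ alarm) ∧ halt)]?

2

Sat(halt ∨ alarm) = {q0, q1, q2, q3}
Sat(idle ∨ alarm) = {q0, q1, q2}
Sat((idle ∨ alarm) ∧ halt) = {q1}
EF ((idle ∨ alarm) ∧ halt): least fixpoint, start Z0 = {q1}, add states with some successor in Z. Z1 = {q1, q3}; fixed.
Sat(EF ((idle ∨ alarm) ∧ halt)) = {q1, q3}
A[(halt ∨ alarm) U EF ((idle ∨ alarm) ∧ halt)]: least fixpoint, start Z0 = Sat(EF ((idle ∨ alarm) ∧ halt)) = {q1, q3}, add states in Sat(halt ∨ alarm) with every successor in Z. Already a fixed point.
Sat(A[(halt ∨ alarm) U EF ((idle ∨ alarm) ∧ halt)]) = {q1, q3}
AF A[(halt ∨ alarm) U EF ((idle ∨ alarm) ∧ halt)]: least fixpoint, start Z0 = {q1, q3}, add states with every successor in Z. Already a fixed point.
Sat(AF A[(halt ∨ alarm) U EF ((idle ∨ alarm) ∧ halt)]) = {q1, q3}
|Sat(AF A[(halt ∨ alarm) U EF ((idle ∨ alarm) ∧ halt)])| = |{q1, q3}| = 2.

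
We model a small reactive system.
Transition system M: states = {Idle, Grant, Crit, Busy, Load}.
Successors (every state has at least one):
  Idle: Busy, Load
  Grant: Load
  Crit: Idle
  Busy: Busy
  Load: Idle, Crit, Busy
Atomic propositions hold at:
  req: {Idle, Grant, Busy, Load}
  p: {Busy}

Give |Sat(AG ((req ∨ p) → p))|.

Sat(req ∨ p) = {Idle, Grant, Busy, Load}
Sat((req ∨ p) → p) = {Crit, Busy}
AG ((req ∨ p) → p): greatest fixpoint, start Z0 = {Crit, Busy}, keep only states in Sat with every successor in Z. Z1 = {Busy}; fixed.
Sat(AG ((req ∨ p) → p)) = {Busy}
|Sat(AG ((req ∨ p) → p))| = |{Busy}| = 1.

1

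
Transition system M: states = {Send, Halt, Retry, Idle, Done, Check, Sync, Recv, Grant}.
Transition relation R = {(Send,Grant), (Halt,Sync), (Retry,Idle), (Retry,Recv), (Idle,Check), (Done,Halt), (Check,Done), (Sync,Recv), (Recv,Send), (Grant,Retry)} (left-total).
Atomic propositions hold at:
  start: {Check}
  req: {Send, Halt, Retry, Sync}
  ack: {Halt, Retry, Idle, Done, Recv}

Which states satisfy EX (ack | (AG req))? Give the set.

AG req: greatest fixpoint, start Z0 = {Send, Halt, Retry, Sync}, keep only states in Sat with every successor in Z. Z1 = {Halt}; Z2 = ∅; fixed.
Sat(AG req) = ∅
Sat(ack | (AG req)) = {Halt, Retry, Idle, Done, Recv}
Sat(EX (ack | (AG req))) = {s : some successor in {Halt, Retry, Idle, Done, Recv}} = {Retry, Done, Check, Sync, Grant}

{Retry, Done, Check, Sync, Grant}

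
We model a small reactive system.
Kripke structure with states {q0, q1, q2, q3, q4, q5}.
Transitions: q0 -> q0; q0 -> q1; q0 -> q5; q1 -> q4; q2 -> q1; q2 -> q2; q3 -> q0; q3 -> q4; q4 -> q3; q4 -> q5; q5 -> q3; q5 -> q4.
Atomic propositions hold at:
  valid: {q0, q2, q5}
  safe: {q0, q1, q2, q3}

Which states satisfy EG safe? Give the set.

{q0, q2, q3}

EG safe: greatest fixpoint, start Z0 = {q0, q1, q2, q3}, keep only states in Sat with some successor in Z. Z1 = {q0, q2, q3}; fixed.
Sat(EG safe) = {q0, q2, q3}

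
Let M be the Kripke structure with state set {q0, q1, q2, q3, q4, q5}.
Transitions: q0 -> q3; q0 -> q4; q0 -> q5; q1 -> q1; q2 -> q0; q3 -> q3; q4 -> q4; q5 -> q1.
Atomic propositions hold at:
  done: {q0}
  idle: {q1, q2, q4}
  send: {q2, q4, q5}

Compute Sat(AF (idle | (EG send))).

{q1, q2, q4, q5}

EG send: greatest fixpoint, start Z0 = {q2, q4, q5}, keep only states in Sat with some successor in Z. Z1 = {q4}; fixed.
Sat(EG send) = {q4}
Sat(idle | (EG send)) = {q1, q2, q4}
AF (idle | (EG send)): least fixpoint, start Z0 = {q1, q2, q4}, add states with every successor in Z. Z1 = {q1, q2, q4, q5}; fixed.
Sat(AF (idle | (EG send))) = {q1, q2, q4, q5}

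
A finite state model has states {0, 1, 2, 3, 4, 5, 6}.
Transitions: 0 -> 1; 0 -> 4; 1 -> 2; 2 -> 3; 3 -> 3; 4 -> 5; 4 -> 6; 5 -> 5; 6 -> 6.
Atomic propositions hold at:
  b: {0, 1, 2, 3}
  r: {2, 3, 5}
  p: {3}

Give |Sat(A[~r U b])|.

4

Sat(~r) = {0, 1, 4, 6}
A[~r U b]: least fixpoint, start Z0 = Sat(b) = {0, 1, 2, 3}, add states in Sat(~r) with every successor in Z. Already a fixed point.
Sat(A[~r U b]) = {0, 1, 2, 3}
|Sat(A[~r U b])| = |{0, 1, 2, 3}| = 4.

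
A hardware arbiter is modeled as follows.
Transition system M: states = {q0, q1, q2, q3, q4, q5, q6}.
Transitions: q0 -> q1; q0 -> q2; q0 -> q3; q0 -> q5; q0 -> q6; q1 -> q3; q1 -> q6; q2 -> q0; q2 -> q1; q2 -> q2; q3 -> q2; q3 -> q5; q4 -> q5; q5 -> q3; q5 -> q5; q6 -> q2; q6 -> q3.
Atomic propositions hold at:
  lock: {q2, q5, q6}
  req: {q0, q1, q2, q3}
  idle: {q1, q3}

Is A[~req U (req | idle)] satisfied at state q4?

Sat(~req) = {q4, q5, q6}
Sat(req | idle) = {q0, q1, q2, q3}
A[~req U (req | idle)]: least fixpoint, start Z0 = Sat((req | idle)) = {q0, q1, q2, q3}, add states in Sat(~req) with every successor in Z. Z1 = {q0, q1, q2, q3, q6}; fixed.
Sat(A[~req U (req | idle)]) = {q0, q1, q2, q3, q6}
q4 ∉ Sat(A[~req U (req | idle)]) = {q0, q1, q2, q3, q6}, so the formula does not hold at q4.

No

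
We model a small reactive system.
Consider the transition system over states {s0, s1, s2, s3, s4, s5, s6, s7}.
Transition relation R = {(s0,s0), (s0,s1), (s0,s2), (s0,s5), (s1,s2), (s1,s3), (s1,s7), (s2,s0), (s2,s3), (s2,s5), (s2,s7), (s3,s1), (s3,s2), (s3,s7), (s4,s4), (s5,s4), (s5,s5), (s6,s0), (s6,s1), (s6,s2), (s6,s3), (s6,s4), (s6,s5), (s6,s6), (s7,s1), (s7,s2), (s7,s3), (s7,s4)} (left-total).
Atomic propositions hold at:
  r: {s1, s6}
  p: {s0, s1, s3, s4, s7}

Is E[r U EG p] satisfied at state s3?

Yes

EG p: greatest fixpoint, start Z0 = {s0, s1, s3, s4, s7}, keep only states in Sat with some successor in Z. Already a fixed point.
Sat(EG p) = {s0, s1, s3, s4, s7}
E[r U EG p]: least fixpoint, start Z0 = Sat(EG p) = {s0, s1, s3, s4, s7}, add states in Sat(r) with some successor in Z. Z1 = {s0, s1, s3, s4, s6, s7}; fixed.
Sat(E[r U EG p]) = {s0, s1, s3, s4, s6, s7}
s3 ∈ Sat(E[r U EG p]) = {s0, s1, s3, s4, s6, s7}, so the formula holds at s3.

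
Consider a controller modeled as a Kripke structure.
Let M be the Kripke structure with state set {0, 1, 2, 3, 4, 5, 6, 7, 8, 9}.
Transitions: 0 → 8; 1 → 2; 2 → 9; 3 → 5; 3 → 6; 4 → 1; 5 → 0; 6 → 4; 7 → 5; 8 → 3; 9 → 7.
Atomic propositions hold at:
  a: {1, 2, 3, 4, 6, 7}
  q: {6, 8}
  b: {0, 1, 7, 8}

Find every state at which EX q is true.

Sat(EX q) = {s : some successor in {6, 8}} = {0, 3}

{0, 3}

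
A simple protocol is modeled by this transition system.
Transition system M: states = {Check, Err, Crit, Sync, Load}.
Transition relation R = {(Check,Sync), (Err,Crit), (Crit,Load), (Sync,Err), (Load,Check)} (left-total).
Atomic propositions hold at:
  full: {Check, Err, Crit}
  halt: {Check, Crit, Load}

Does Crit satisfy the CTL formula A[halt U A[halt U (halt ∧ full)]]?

Sat(halt ∧ full) = {Check, Crit}
A[halt U (halt ∧ full)]: least fixpoint, start Z0 = Sat((halt ∧ full)) = {Check, Crit}, add states in Sat(halt) with every successor in Z. Z1 = {Check, Crit, Load}; fixed.
Sat(A[halt U (halt ∧ full)]) = {Check, Crit, Load}
A[halt U A[halt U (halt ∧ full)]]: least fixpoint, start Z0 = Sat(A[halt U (halt ∧ full)]) = {Check, Crit, Load}, add states in Sat(halt) with every successor in Z. Already a fixed point.
Sat(A[halt U A[halt U (halt ∧ full)]]) = {Check, Crit, Load}
Crit ∈ Sat(A[halt U A[halt U (halt ∧ full)]]) = {Check, Crit, Load}, so the formula holds at Crit.

Yes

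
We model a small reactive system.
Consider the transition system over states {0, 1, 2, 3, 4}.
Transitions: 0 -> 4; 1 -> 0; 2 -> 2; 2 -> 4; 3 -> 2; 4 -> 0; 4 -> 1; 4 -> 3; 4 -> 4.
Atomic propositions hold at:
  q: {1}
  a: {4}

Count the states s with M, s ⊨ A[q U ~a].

4

Sat(~a) = {0, 1, 2, 3}
A[q U ~a]: least fixpoint, start Z0 = Sat(~a) = {0, 1, 2, 3}, add states in Sat(q) with every successor in Z. Already a fixed point.
Sat(A[q U ~a]) = {0, 1, 2, 3}
|Sat(A[q U ~a])| = |{0, 1, 2, 3}| = 4.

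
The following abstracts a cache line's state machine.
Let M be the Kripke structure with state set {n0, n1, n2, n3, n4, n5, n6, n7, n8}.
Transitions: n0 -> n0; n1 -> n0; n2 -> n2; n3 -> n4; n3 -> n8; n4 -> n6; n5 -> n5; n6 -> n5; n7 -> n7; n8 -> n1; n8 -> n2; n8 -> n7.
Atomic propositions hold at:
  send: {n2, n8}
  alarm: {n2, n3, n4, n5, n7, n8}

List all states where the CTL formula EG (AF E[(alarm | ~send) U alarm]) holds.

{n2, n3, n4, n5, n6, n7, n8}

Sat(~send) = {n0, n1, n3, n4, n5, n6, n7}
Sat(alarm | ~send) = {n0, n1, n2, n3, n4, n5, n6, n7, n8}
E[(alarm | ~send) U alarm]: least fixpoint, start Z0 = Sat(alarm) = {n2, n3, n4, n5, n7, n8}, add states in Sat(alarm | ~send) with some successor in Z. Z1 = {n2, n3, n4, n5, n6, n7, n8}; fixed.
Sat(E[(alarm | ~send) U alarm]) = {n2, n3, n4, n5, n6, n7, n8}
AF E[(alarm | ~send) U alarm]: least fixpoint, start Z0 = {n2, n3, n4, n5, n6, n7, n8}, add states with every successor in Z. Already a fixed point.
Sat(AF E[(alarm | ~send) U alarm]) = {n2, n3, n4, n5, n6, n7, n8}
EG (AF E[(alarm | ~send) U alarm]): greatest fixpoint, start Z0 = {n2, n3, n4, n5, n6, n7, n8}, keep only states in Sat with some successor in Z. Already a fixed point.
Sat(EG (AF E[(alarm | ~send) U alarm])) = {n2, n3, n4, n5, n6, n7, n8}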